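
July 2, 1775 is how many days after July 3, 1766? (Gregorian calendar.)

3286

Jul 3, 1766 → Jul 3, 1767: 365 days.
Jul 3, 1767 → Jul 3, 1768: 366 days (Feb 29, 1768 is in that span).
Jul 3, 1768 → Jul 3, 1769: 365 days.
Jul 3, 1769 → Jul 3, 1770: 365 days.
Jul 3, 1770 → Jul 3, 1771: 365 days.
Jul 3, 1771 → Jul 3, 1772: 366 days (Feb 29, 1772 is in that span).
Jul 3, 1772 → Jul 3, 1773: 365 days.
Jul 3, 1773 → Jul 3, 1774: 365 days.
Jul 3, 1774 → Aug 3, 1774: 31 days (July has 31).
Aug 3, 1774 → Sep 3, 1774: 31 days (August has 31).
Sep 3, 1774 → Oct 3, 1774: 30 days (September has 30).
Oct 3, 1774 → Nov 3, 1774: 31 days (October has 31).
Nov 3, 1774 → Dec 3, 1774: 30 days (November has 30).
Dec 3, 1774 → Jan 3, 1775: 31 days (December has 31).
Jan 3, 1775 → Feb 3, 1775: 31 days (January has 31).
Feb 3, 1775 → Mar 3, 1775: 28 days (February has 28).
Mar 3, 1775 → Apr 3, 1775: 31 days (March has 31).
Apr 3, 1775 → May 3, 1775: 30 days (April has 30).
May 3, 1775 → Jun 3, 1775: 31 days (May has 31).
Jun 3, 1775 → Jul 2, 1775: 29 days.
Total: 3286 days.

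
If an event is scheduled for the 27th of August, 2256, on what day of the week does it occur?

Doomsday rule: the anchor day for the 2200s is Friday. For year 56: 56÷12 = 4 r 8, and 8÷4 = 2, so 4+8+2 = 14.
Friday + 14 ≡ Friday — that's 2256's doomsday.
In August the doomsday date is Aug 8.
Aug 27 is 19 days after Aug 8; 19 mod 7 = 5, so Friday + 5 = Wednesday.

Wednesday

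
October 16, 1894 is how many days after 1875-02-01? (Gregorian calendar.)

7197

Feb 1, 1875 → Feb 1, 1876: 365 days.
Feb 1, 1876 → Feb 1, 1877: 366 days (Feb 29, 1876 is in that span).
Feb 1, 1877 → Feb 1, 1878: 365 days.
Feb 1, 1878 → Feb 1, 1879: 365 days.
Feb 1, 1879 → Feb 1, 1880: 365 days.
Feb 1, 1880 → Feb 1, 1881: 366 days (Feb 29, 1880 is in that span).
Feb 1, 1881 → Feb 1, 1882: 365 days.
Feb 1, 1882 → Feb 1, 1883: 365 days.
Feb 1, 1883 → Feb 1, 1884: 365 days.
Feb 1, 1884 → Feb 1, 1885: 366 days (Feb 29, 1884 is in that span).
Feb 1, 1885 → Feb 1, 1886: 365 days.
Feb 1, 1886 → Feb 1, 1887: 365 days.
Feb 1, 1887 → Feb 1, 1888: 365 days.
Feb 1, 1888 → Feb 1, 1889: 366 days (Feb 29, 1888 is in that span).
Feb 1, 1889 → Feb 1, 1890: 365 days.
Feb 1, 1890 → Feb 1, 1891: 365 days.
Feb 1, 1891 → Feb 1, 1892: 365 days.
Feb 1, 1892 → Feb 1, 1893: 366 days (Feb 29, 1892 is in that span).
Feb 1, 1893 → Feb 1, 1894: 365 days.
Feb 1, 1894 → Mar 1, 1894: 28 days (February has 28).
Mar 1, 1894 → Apr 1, 1894: 31 days (March has 31).
Apr 1, 1894 → May 1, 1894: 30 days (April has 30).
May 1, 1894 → Jun 1, 1894: 31 days (May has 31).
Jun 1, 1894 → Jul 1, 1894: 30 days (June has 30).
Jul 1, 1894 → Aug 1, 1894: 31 days (July has 31).
Aug 1, 1894 → Sep 1, 1894: 31 days (August has 31).
Sep 1, 1894 → Oct 1, 1894: 30 days (September has 30).
Oct 1, 1894 → Oct 16, 1894: 15 days.
Total: 7197 days.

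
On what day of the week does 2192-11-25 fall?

Doomsday rule: the anchor day for the 2100s is Sunday. For year 92: 92÷12 = 7 r 8, and 8÷4 = 2, so 7+8+2 = 17.
Sunday + 17 ≡ Wednesday — that's 2192's doomsday.
In November the doomsday date is Nov 7.
Nov 25 is 18 days after Nov 7; 18 mod 7 = 4, so Wednesday + 4 = Sunday.

Sunday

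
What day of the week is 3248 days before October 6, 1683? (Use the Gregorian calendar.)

Wednesday

First find the weekday of Oct 6, 1683. Doomsday rule: the anchor day for the 1600s is Tuesday. For year 83: 83÷12 = 6 r 11, and 11÷4 = 2, so 6+11+2 = 19.
Tuesday + 19 ≡ Sunday — that's 1683's doomsday.
In October the doomsday date is Oct 10.
Oct 6 is 4 days before Oct 10; 4 mod 7 = 4, so Sunday − 4 = Wednesday.
3248 mod 7 = 0, so 3248 days before a Wednesday is Wednesday − 0 = Wednesday.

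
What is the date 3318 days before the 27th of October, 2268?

September 27, 2259

−366 (one year; includes Feb 29, 2268) → Oct 27, 2267 (2952 left).
−365 (one year) → Oct 27, 2266 (2587 left).
−365 (one year) → Oct 27, 2265 (2222 left).
−365 (one year) → Oct 27, 2264 (1857 left).
−366 (one year; includes Feb 29, 2264) → Oct 27, 2263 (1491 left).
−365 (one year) → Oct 27, 2262 (1126 left).
−365 (one year) → Oct 27, 2261 (761 left).
−365 (one year) → Oct 27, 2260 (396 left).
−27 → Sep 30, 2260 (end of Sep, 30 days; 369 left).
−30 → Aug 31, 2260 (end of Aug, 31 days; 339 left).
−31 → Jul 31, 2260 (end of Jul, 31 days; 308 left).
−31 → Jun 30, 2260 (end of Jun, 30 days; 277 left).
−30 → May 31, 2260 (end of May, 31 days; 247 left).
−31 → Apr 30, 2260 (end of Apr, 30 days; 216 left).
−30 → Mar 31, 2260 (end of Mar, 31 days; 186 left).
−31 → Feb 29, 2260 (end of Feb, 29 days; 155 left).
−29 → Jan 31, 2260 (end of Jan, 31 days; 126 left).
−31 → Dec 31, 2259 (end of Dec, 31 days; 95 left).
−31 → Nov 30, 2259 (end of Nov, 30 days; 64 left).
−30 → Oct 31, 2259 (end of Oct, 31 days; 34 left).
−31 → Sep 30, 2259 (end of Sep, 30 days; 3 left).
−3 → Sep 27, 2259.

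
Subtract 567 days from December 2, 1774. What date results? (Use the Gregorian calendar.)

May 14, 1773

−365 (one year) → Dec 2, 1773 (202 left).
−2 → Nov 30, 1773 (end of Nov, 30 days; 200 left).
−30 → Oct 31, 1773 (end of Oct, 31 days; 170 left).
−31 → Sep 30, 1773 (end of Sep, 30 days; 139 left).
−30 → Aug 31, 1773 (end of Aug, 31 days; 109 left).
−31 → Jul 31, 1773 (end of Jul, 31 days; 78 left).
−31 → Jun 30, 1773 (end of Jun, 30 days; 47 left).
−30 → May 31, 1773 (end of May, 31 days; 17 left).
−17 → May 14, 1773.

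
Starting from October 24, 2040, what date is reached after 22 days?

November 15, 2040

Oct has 31 days: +8 → Nov 1, 2040 (14 left).
+14 → Nov 15, 2040.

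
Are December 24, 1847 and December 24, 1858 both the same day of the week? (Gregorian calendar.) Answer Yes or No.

Yes

From Dec 24, 1847 to Dec 24, 1858 is 4018 days.
4018 mod 7 = 0, so they are the same weekday.
(Dec 24, 1847 is a Friday; Dec 24, 1858 is a Friday.)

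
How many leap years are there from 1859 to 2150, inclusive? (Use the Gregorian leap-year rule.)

71

Multiples of 4 in [1859,2150]: 73.
Of those, multiples of 100: 3 (not leap unless ÷400).
Multiples of 400: 1.
Leap years = 73 − 3 + 1 = 71.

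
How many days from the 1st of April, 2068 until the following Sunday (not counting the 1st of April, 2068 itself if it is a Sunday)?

7

Apr 1, 2068 is a Sunday.
From Sunday to the next Sunday is 7 days.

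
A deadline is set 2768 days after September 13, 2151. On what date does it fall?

April 12, 2159

+366 (one year; includes Feb 29, 2152) → Sep 13, 2152 (2402 left).
+365 (one year) → Sep 13, 2153 (2037 left).
+365 (one year) → Sep 13, 2154 (1672 left).
+365 (one year) → Sep 13, 2155 (1307 left).
+366 (one year; includes Feb 29, 2156) → Sep 13, 2156 (941 left).
+365 (one year) → Sep 13, 2157 (576 left).
+365 (one year) → Sep 13, 2158 (211 left).
Sep has 30 days: +18 → Oct 1, 2158 (193 left).
Oct has 31 days: +31 → Nov 1, 2158 (162 left).
Nov has 30 days: +30 → Dec 1, 2158 (132 left).
Dec has 31 days: +31 → Jan 1, 2159 (101 left).
Jan has 31 days: +31 → Feb 1, 2159 (70 left).
Feb has 28 days: +28 → Mar 1, 2159 (42 left).
Mar has 31 days: +31 → Apr 1, 2159 (11 left).
+11 → Apr 12, 2159.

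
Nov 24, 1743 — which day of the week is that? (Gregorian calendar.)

Doomsday rule: the anchor day for the 1700s is Sunday. For year 43: 43÷12 = 3 r 7, and 7÷4 = 1, so 3+7+1 = 11.
Sunday + 11 ≡ Thursday — that's 1743's doomsday.
In November the doomsday date is Nov 7.
Nov 24 is 17 days after Nov 7; 17 mod 7 = 3, so Thursday + 3 = Sunday.

Sunday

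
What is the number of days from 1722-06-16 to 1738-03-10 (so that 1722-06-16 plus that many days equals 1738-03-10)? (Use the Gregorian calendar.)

5746

Jun 16, 1722 → Jun 16, 1723: 365 days.
Jun 16, 1723 → Jun 16, 1724: 366 days (Feb 29, 1724 is in that span).
Jun 16, 1724 → Jun 16, 1725: 365 days.
Jun 16, 1725 → Jun 16, 1726: 365 days.
Jun 16, 1726 → Jun 16, 1727: 365 days.
Jun 16, 1727 → Jun 16, 1728: 366 days (Feb 29, 1728 is in that span).
Jun 16, 1728 → Jun 16, 1729: 365 days.
Jun 16, 1729 → Jun 16, 1730: 365 days.
Jun 16, 1730 → Jun 16, 1731: 365 days.
Jun 16, 1731 → Jun 16, 1732: 366 days (Feb 29, 1732 is in that span).
Jun 16, 1732 → Jun 16, 1733: 365 days.
Jun 16, 1733 → Jun 16, 1734: 365 days.
Jun 16, 1734 → Jun 16, 1735: 365 days.
Jun 16, 1735 → Jun 16, 1736: 366 days (Feb 29, 1736 is in that span).
Jun 16, 1736 → Jun 16, 1737: 365 days.
Jun 16, 1737 → Jul 16, 1737: 30 days (June has 30).
Jul 16, 1737 → Aug 16, 1737: 31 days (July has 31).
Aug 16, 1737 → Sep 16, 1737: 31 days (August has 31).
Sep 16, 1737 → Oct 16, 1737: 30 days (September has 30).
Oct 16, 1737 → Nov 16, 1737: 31 days (October has 31).
Nov 16, 1737 → Dec 16, 1737: 30 days (November has 30).
Dec 16, 1737 → Jan 16, 1738: 31 days (December has 31).
Jan 16, 1738 → Feb 16, 1738: 31 days (January has 31).
Feb 16, 1738 → Mar 10, 1738: 22 days.
Total: 5746 days.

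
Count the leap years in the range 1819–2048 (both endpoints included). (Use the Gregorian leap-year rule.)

57

Multiples of 4 in [1819,2048]: 58.
Of those, multiples of 100: 2 (not leap unless ÷400).
Multiples of 400: 1.
Leap years = 58 − 2 + 1 = 57.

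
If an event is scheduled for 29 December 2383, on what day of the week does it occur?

Thursday

Doomsday rule: the anchor day for the 2300s is Wednesday. For year 83: 83÷12 = 6 r 11, and 11÷4 = 2, so 6+11+2 = 19.
Wednesday + 19 ≡ Monday — that's 2383's doomsday.
In December the doomsday date is Dec 12.
Dec 29 is 17 days after Dec 12; 17 mod 7 = 3, so Monday + 3 = Thursday.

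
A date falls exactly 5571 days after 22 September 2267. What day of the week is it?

Saturday

Sep 22, 2267 is a Sunday.
5571 mod 7 = 6, so 5571 days after a Sunday is Sunday + 6 = Saturday.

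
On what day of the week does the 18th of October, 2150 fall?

Doomsday rule: the anchor day for the 2100s is Sunday. For year 50: 50÷12 = 4 r 2, and 2÷4 = 0, so 4+2+0 = 6.
Sunday + 6 ≡ Saturday — that's 2150's doomsday.
In October the doomsday date is Oct 10.
Oct 18 is 8 days after Oct 10; 8 mod 7 = 1, so Saturday + 1 = Sunday.

Sunday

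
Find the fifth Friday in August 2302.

August 1, 2302 is a Friday.
The first Friday is therefore August 1 (same day).
The fifth Friday is 1 + 4×7 = August 29.

August 29, 2302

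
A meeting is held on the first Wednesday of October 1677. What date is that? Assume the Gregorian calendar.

October 6, 1677

October 1, 1677 is a Friday.
The first Wednesday is therefore October 6 (5 days later).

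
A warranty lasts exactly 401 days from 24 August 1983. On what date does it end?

+366 (one year; includes Feb 29, 1984) → Aug 24, 1984 (35 left).
Aug has 31 days: +8 → Sep 1, 1984 (27 left).
+27 → Sep 28, 1984.

September 28, 1984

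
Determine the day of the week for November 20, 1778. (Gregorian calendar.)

Friday

Doomsday rule: the anchor day for the 1700s is Sunday. For year 78: 78÷12 = 6 r 6, and 6÷4 = 1, so 6+6+1 = 13.
Sunday + 13 ≡ Saturday — that's 1778's doomsday.
In November the doomsday date is Nov 7.
Nov 20 is 13 days after Nov 7; 13 mod 7 = 6, so Saturday + 6 = Friday.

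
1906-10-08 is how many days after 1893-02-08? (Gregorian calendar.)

Feb 8, 1893 → Feb 8, 1894: 365 days.
Feb 8, 1894 → Feb 8, 1895: 365 days.
Feb 8, 1895 → Feb 8, 1896: 365 days.
Feb 8, 1896 → Feb 8, 1897: 366 days (Feb 29, 1896 is in that span).
Feb 8, 1897 → Feb 8, 1898: 365 days.
Feb 8, 1898 → Feb 8, 1899: 365 days.
Feb 8, 1899 → Feb 8, 1900: 365 days.
Feb 8, 1900 → Feb 8, 1901: 365 days.
Feb 8, 1901 → Feb 8, 1902: 365 days.
Feb 8, 1902 → Feb 8, 1903: 365 days.
Feb 8, 1903 → Feb 8, 1904: 365 days.
Feb 8, 1904 → Feb 8, 1905: 366 days (Feb 29, 1904 is in that span).
Feb 8, 1905 → Feb 8, 1906: 365 days.
Feb 8, 1906 → Mar 8, 1906: 28 days (February has 28).
Mar 8, 1906 → Apr 8, 1906: 31 days (March has 31).
Apr 8, 1906 → May 8, 1906: 30 days (April has 30).
May 8, 1906 → Jun 8, 1906: 31 days (May has 31).
Jun 8, 1906 → Jul 8, 1906: 30 days (June has 30).
Jul 8, 1906 → Aug 8, 1906: 31 days (July has 31).
Aug 8, 1906 → Sep 8, 1906: 31 days (August has 31).
Sep 8, 1906 → Oct 8, 1906: 30 days.
Total: 4989 days.

4989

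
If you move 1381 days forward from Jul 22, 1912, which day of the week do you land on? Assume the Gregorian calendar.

Wednesday

First find the weekday of Jul 22, 1912. Doomsday rule: the anchor day for the 1900s is Wednesday. For year 12: 12÷12 = 1 r 0, and 0÷4 = 0, so 1+0+0 = 1.
Wednesday + 1 ≡ Thursday — that's 1912's doomsday.
In July the doomsday date is Jul 11.
Jul 22 is 11 days after Jul 11; 11 mod 7 = 4, so Thursday + 4 = Monday.
1381 mod 7 = 2, so 1381 days after a Monday is Monday + 2 = Wednesday.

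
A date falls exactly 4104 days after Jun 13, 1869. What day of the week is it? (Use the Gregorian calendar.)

Tuesday

Jun 13, 1869 is a Sunday.
4104 mod 7 = 2, so 4104 days after a Sunday is Sunday + 2 = Tuesday.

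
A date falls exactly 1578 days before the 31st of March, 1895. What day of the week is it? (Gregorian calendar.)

Thursday

First find the weekday of Mar 31, 1895. Doomsday rule: the anchor day for the 1800s is Friday. For year 95: 95÷12 = 7 r 11, and 11÷4 = 2, so 7+11+2 = 20.
Friday + 20 ≡ Thursday — that's 1895's doomsday.
In March the doomsday date is Mar 14.
Mar 31 is 17 days after Mar 14; 17 mod 7 = 3, so Thursday + 3 = Sunday.
1578 mod 7 = 3, so 1578 days before a Sunday is Sunday − 3 = Thursday.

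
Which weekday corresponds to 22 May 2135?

Sunday

Doomsday rule: the anchor day for the 2100s is Sunday. For year 35: 35÷12 = 2 r 11, and 11÷4 = 2, so 2+11+2 = 15.
Sunday + 15 ≡ Monday — that's 2135's doomsday.
In May the doomsday date is May 9.
May 22 is 13 days after May 9; 13 mod 7 = 6, so Monday + 6 = Sunday.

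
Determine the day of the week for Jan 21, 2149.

Tuesday

Doomsday rule: the anchor day for the 2100s is Sunday. For year 49: 49÷12 = 4 r 1, and 1÷4 = 0, so 4+1+0 = 5.
Sunday + 5 ≡ Friday — that's 2149's doomsday.
In January the doomsday date is Jan 3 (2149 is not a leap year).
Jan 21 is 18 days after Jan 3; 18 mod 7 = 4, so Friday + 4 = Tuesday.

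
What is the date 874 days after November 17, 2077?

+365 (one year) → Nov 17, 2078 (509 left).
+365 (one year) → Nov 17, 2079 (144 left).
Nov has 30 days: +14 → Dec 1, 2079 (130 left).
Dec has 31 days: +31 → Jan 1, 2080 (99 left).
Jan has 31 days: +31 → Feb 1, 2080 (68 left).
Feb has 29 days: +29 → Mar 1, 2080 (39 left).
Mar has 31 days: +31 → Apr 1, 2080 (8 left).
+8 → Apr 9, 2080.

April 9, 2080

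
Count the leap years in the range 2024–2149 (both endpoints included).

Multiples of 4 in [2024,2149]: 32.
Of those, multiples of 100: 1 (not leap unless ÷400).
Multiples of 400: 0.
Leap years = 32 − 1 + 0 = 31.

31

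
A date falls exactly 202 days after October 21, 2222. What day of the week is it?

Sunday

First find the weekday of Oct 21, 2222. Doomsday rule: the anchor day for the 2200s is Friday. For year 22: 22÷12 = 1 r 10, and 10÷4 = 2, so 1+10+2 = 13.
Friday + 13 ≡ Thursday — that's 2222's doomsday.
In October the doomsday date is Oct 10.
Oct 21 is 11 days after Oct 10; 11 mod 7 = 4, so Thursday + 4 = Monday.
202 mod 7 = 6, so 202 days after a Monday is Monday + 6 = Sunday.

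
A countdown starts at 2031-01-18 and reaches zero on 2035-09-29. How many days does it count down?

Jan 18, 2031 → Jan 18, 2032: 365 days.
Jan 18, 2032 → Jan 18, 2033: 366 days (Feb 29, 2032 is in that span).
Jan 18, 2033 → Jan 18, 2034: 365 days.
Jan 18, 2034 → Jan 18, 2035: 365 days.
Jan 18, 2035 → Feb 18, 2035: 31 days (January has 31).
Feb 18, 2035 → Mar 18, 2035: 28 days (February has 28).
Mar 18, 2035 → Apr 18, 2035: 31 days (March has 31).
Apr 18, 2035 → May 18, 2035: 30 days (April has 30).
May 18, 2035 → Jun 18, 2035: 31 days (May has 31).
Jun 18, 2035 → Jul 18, 2035: 30 days (June has 30).
Jul 18, 2035 → Aug 18, 2035: 31 days (July has 31).
Aug 18, 2035 → Sep 18, 2035: 31 days (August has 31).
Sep 18, 2035 → Sep 29, 2035: 11 days.
Total: 1715 days.

1715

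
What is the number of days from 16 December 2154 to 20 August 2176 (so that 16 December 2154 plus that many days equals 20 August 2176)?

Dec 16, 2154 → Dec 16, 2155: 365 days.
Dec 16, 2155 → Dec 16, 2156: 366 days (Feb 29, 2156 is in that span).
Dec 16, 2156 → Dec 16, 2157: 365 days.
Dec 16, 2157 → Dec 16, 2158: 365 days.
Dec 16, 2158 → Dec 16, 2159: 365 days.
Dec 16, 2159 → Dec 16, 2160: 366 days (Feb 29, 2160 is in that span).
Dec 16, 2160 → Dec 16, 2161: 365 days.
Dec 16, 2161 → Dec 16, 2162: 365 days.
Dec 16, 2162 → Dec 16, 2163: 365 days.
Dec 16, 2163 → Dec 16, 2164: 366 days (Feb 29, 2164 is in that span).
Dec 16, 2164 → Dec 16, 2165: 365 days.
Dec 16, 2165 → Dec 16, 2166: 365 days.
Dec 16, 2166 → Dec 16, 2167: 365 days.
Dec 16, 2167 → Dec 16, 2168: 366 days (Feb 29, 2168 is in that span).
Dec 16, 2168 → Dec 16, 2169: 365 days.
Dec 16, 2169 → Dec 16, 2170: 365 days.
Dec 16, 2170 → Dec 16, 2171: 365 days.
Dec 16, 2171 → Dec 16, 2172: 366 days (Feb 29, 2172 is in that span).
Dec 16, 2172 → Dec 16, 2173: 365 days.
Dec 16, 2173 → Dec 16, 2174: 365 days.
Dec 16, 2174 → Dec 16, 2175: 365 days.
Dec 16, 2175 → Jan 16, 2176: 31 days (December has 31).
Jan 16, 2176 → Feb 16, 2176: 31 days (January has 31).
Feb 16, 2176 → Mar 16, 2176: 29 days (February has 29).
Mar 16, 2176 → Apr 16, 2176: 31 days (March has 31).
Apr 16, 2176 → May 16, 2176: 30 days (April has 30).
May 16, 2176 → Jun 16, 2176: 31 days (May has 31).
Jun 16, 2176 → Jul 16, 2176: 30 days (June has 30).
Jul 16, 2176 → Aug 16, 2176: 31 days (July has 31).
Aug 16, 2176 → Aug 20, 2176: 4 days.
Total: 7918 days.

7918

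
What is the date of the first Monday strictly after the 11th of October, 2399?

Oct 11, 2399 is a Monday.
From Monday to the next Monday is 7 days.
Oct 11, 2399 + 7 = Oct 18, 2399.

October 18, 2399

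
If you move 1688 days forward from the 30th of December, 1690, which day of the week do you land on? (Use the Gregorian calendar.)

First find the weekday of Dec 30, 1690. Doomsday rule: the anchor day for the 1600s is Tuesday. For year 90: 90÷12 = 7 r 6, and 6÷4 = 1, so 7+6+1 = 14.
Tuesday + 14 ≡ Tuesday — that's 1690's doomsday.
In December the doomsday date is Dec 12.
Dec 30 is 18 days after Dec 12; 18 mod 7 = 4, so Tuesday + 4 = Saturday.
1688 mod 7 = 1, so 1688 days after a Saturday is Saturday + 1 = Sunday.

Sunday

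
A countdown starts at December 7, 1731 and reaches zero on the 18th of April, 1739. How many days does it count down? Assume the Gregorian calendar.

Dec 7, 1731 → Dec 7, 1732: 366 days (Feb 29, 1732 is in that span).
Dec 7, 1732 → Dec 7, 1733: 365 days.
Dec 7, 1733 → Dec 7, 1734: 365 days.
Dec 7, 1734 → Dec 7, 1735: 365 days.
Dec 7, 1735 → Dec 7, 1736: 366 days (Feb 29, 1736 is in that span).
Dec 7, 1736 → Dec 7, 1737: 365 days.
Dec 7, 1737 → Dec 7, 1738: 365 days.
Dec 7, 1738 → Jan 7, 1739: 31 days (December has 31).
Jan 7, 1739 → Feb 7, 1739: 31 days (January has 31).
Feb 7, 1739 → Mar 7, 1739: 28 days (February has 28).
Mar 7, 1739 → Apr 7, 1739: 31 days (March has 31).
Apr 7, 1739 → Apr 18, 1739: 11 days.
Total: 2689 days.

2689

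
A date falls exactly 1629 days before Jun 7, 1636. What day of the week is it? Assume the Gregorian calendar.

Monday

First find the weekday of Jun 7, 1636. Doomsday rule: the anchor day for the 1600s is Tuesday. For year 36: 36÷12 = 3 r 0, and 0÷4 = 0, so 3+0+0 = 3.
Tuesday + 3 ≡ Friday — that's 1636's doomsday.
In June the doomsday date is Jun 6.
Jun 7 is 1 day after Jun 6; 1 mod 7 = 1, so Friday + 1 = Saturday.
1629 mod 7 = 5, so 1629 days before a Saturday is Saturday − 5 = Monday.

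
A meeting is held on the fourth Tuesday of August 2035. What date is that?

August 28, 2035

August 1, 2035 is a Wednesday.
The first Tuesday is therefore August 7 (6 days later).
The fourth Tuesday is 7 + 3×7 = August 28.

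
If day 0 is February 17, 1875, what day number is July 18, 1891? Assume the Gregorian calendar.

Feb 17, 1875 → Feb 17, 1876: 365 days.
Feb 17, 1876 → Feb 17, 1877: 366 days (Feb 29, 1876 is in that span).
Feb 17, 1877 → Feb 17, 1878: 365 days.
Feb 17, 1878 → Feb 17, 1879: 365 days.
Feb 17, 1879 → Feb 17, 1880: 365 days.
Feb 17, 1880 → Feb 17, 1881: 366 days (Feb 29, 1880 is in that span).
Feb 17, 1881 → Feb 17, 1882: 365 days.
Feb 17, 1882 → Feb 17, 1883: 365 days.
Feb 17, 1883 → Feb 17, 1884: 365 days.
Feb 17, 1884 → Feb 17, 1885: 366 days (Feb 29, 1884 is in that span).
Feb 17, 1885 → Feb 17, 1886: 365 days.
Feb 17, 1886 → Feb 17, 1887: 365 days.
Feb 17, 1887 → Feb 17, 1888: 365 days.
Feb 17, 1888 → Feb 17, 1889: 366 days (Feb 29, 1888 is in that span).
Feb 17, 1889 → Feb 17, 1890: 365 days.
Feb 17, 1890 → Feb 17, 1891: 365 days.
Feb 17, 1891 → Mar 17, 1891: 28 days (February has 28).
Mar 17, 1891 → Apr 17, 1891: 31 days (March has 31).
Apr 17, 1891 → May 17, 1891: 30 days (April has 30).
May 17, 1891 → Jun 17, 1891: 31 days (May has 31).
Jun 17, 1891 → Jul 17, 1891: 30 days (June has 30).
Jul 17, 1891 → Jul 18, 1891: 1 days.
Total: 5995 days.

5995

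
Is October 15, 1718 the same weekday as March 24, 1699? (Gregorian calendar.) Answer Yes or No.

No

From Mar 24, 1699 to Oct 15, 1718 is 7144 days.
7144 mod 7 = 4, so they are different weekdays.
(Mar 24, 1699 is a Tuesday; Oct 15, 1718 is a Saturday.)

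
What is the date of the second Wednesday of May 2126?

May 1, 2126 is a Wednesday.
The first Wednesday is therefore May 1 (same day).
The second Wednesday is 1 + 1×7 = May 8.

May 8, 2126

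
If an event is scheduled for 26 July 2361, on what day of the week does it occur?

Doomsday rule: the anchor day for the 2300s is Wednesday. For year 61: 61÷12 = 5 r 1, and 1÷4 = 0, so 5+1+0 = 6.
Wednesday + 6 ≡ Tuesday — that's 2361's doomsday.
In July the doomsday date is Jul 11.
Jul 26 is 15 days after Jul 11; 15 mod 7 = 1, so Tuesday + 1 = Wednesday.

Wednesday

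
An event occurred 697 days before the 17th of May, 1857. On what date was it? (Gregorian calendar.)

June 20, 1855

−365 (one year) → May 17, 1856 (332 left).
−17 → Apr 30, 1856 (end of Apr, 30 days; 315 left).
−30 → Mar 31, 1856 (end of Mar, 31 days; 285 left).
−31 → Feb 29, 1856 (end of Feb, 29 days; 254 left).
−29 → Jan 31, 1856 (end of Jan, 31 days; 225 left).
−31 → Dec 31, 1855 (end of Dec, 31 days; 194 left).
−31 → Nov 30, 1855 (end of Nov, 30 days; 163 left).
−30 → Oct 31, 1855 (end of Oct, 31 days; 133 left).
−31 → Sep 30, 1855 (end of Sep, 30 days; 102 left).
−30 → Aug 31, 1855 (end of Aug, 31 days; 72 left).
−31 → Jul 31, 1855 (end of Jul, 31 days; 41 left).
−31 → Jun 30, 1855 (end of Jun, 30 days; 10 left).
−10 → Jun 20, 1855.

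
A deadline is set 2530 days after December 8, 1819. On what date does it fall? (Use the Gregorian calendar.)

+366 (one year; includes Feb 29, 1820) → Dec 8, 1820 (2164 left).
+365 (one year) → Dec 8, 1821 (1799 left).
+365 (one year) → Dec 8, 1822 (1434 left).
+365 (one year) → Dec 8, 1823 (1069 left).
+366 (one year; includes Feb 29, 1824) → Dec 8, 1824 (703 left).
+365 (one year) → Dec 8, 1825 (338 left).
Dec has 31 days: +24 → Jan 1, 1826 (314 left).
Jan has 31 days: +31 → Feb 1, 1826 (283 left).
Feb has 28 days: +28 → Mar 1, 1826 (255 left).
Mar has 31 days: +31 → Apr 1, 1826 (224 left).
Apr has 30 days: +30 → May 1, 1826 (194 left).
May has 31 days: +31 → Jun 1, 1826 (163 left).
Jun has 30 days: +30 → Jul 1, 1826 (133 left).
Jul has 31 days: +31 → Aug 1, 1826 (102 left).
Aug has 31 days: +31 → Sep 1, 1826 (71 left).
Sep has 30 days: +30 → Oct 1, 1826 (41 left).
Oct has 31 days: +31 → Nov 1, 1826 (10 left).
+10 → Nov 11, 1826.

November 11, 1826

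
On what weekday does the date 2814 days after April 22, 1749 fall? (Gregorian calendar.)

Tuesday

First find the weekday of Apr 22, 1749. Doomsday rule: the anchor day for the 1700s is Sunday. For year 49: 49÷12 = 4 r 1, and 1÷4 = 0, so 4+1+0 = 5.
Sunday + 5 ≡ Friday — that's 1749's doomsday.
In April the doomsday date is Apr 4.
Apr 22 is 18 days after Apr 4; 18 mod 7 = 4, so Friday + 4 = Tuesday.
2814 mod 7 = 0, so 2814 days after a Tuesday is Tuesday + 0 = Tuesday.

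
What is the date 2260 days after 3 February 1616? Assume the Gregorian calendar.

April 12, 1622

+366 (one year; includes Feb 29, 1616) → Feb 3, 1617 (1894 left).
+365 (one year) → Feb 3, 1618 (1529 left).
+365 (one year) → Feb 3, 1619 (1164 left).
+365 (one year) → Feb 3, 1620 (799 left).
+366 (one year; includes Feb 29, 1620) → Feb 3, 1621 (433 left).
+365 (one year) → Feb 3, 1622 (68 left).
Feb has 28 days: +26 → Mar 1, 1622 (42 left).
Mar has 31 days: +31 → Apr 1, 1622 (11 left).
+11 → Apr 12, 1622.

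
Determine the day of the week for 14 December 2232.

Friday

Doomsday rule: the anchor day for the 2200s is Friday. For year 32: 32÷12 = 2 r 8, and 8÷4 = 2, so 2+8+2 = 12.
Friday + 12 ≡ Wednesday — that's 2232's doomsday.
In December the doomsday date is Dec 12.
Dec 14 is 2 days after Dec 12; 2 mod 7 = 2, so Wednesday + 2 = Friday.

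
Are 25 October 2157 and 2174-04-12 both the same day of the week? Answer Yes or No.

From Oct 25, 2157 to Apr 12, 2174 is 6013 days.
6013 mod 7 = 0, so they are the same weekday.
(Oct 25, 2157 is a Tuesday; Apr 12, 2174 is a Tuesday.)

Yes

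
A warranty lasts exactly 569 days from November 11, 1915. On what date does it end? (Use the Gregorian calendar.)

+366 (one year; includes Feb 29, 1916) → Nov 11, 1916 (203 left).
Nov has 30 days: +20 → Dec 1, 1916 (183 left).
Dec has 31 days: +31 → Jan 1, 1917 (152 left).
Jan has 31 days: +31 → Feb 1, 1917 (121 left).
Feb has 28 days: +28 → Mar 1, 1917 (93 left).
Mar has 31 days: +31 → Apr 1, 1917 (62 left).
Apr has 30 days: +30 → May 1, 1917 (32 left).
May has 31 days: +31 → Jun 1, 1917 (1 left).
+1 → Jun 2, 1917.

June 2, 1917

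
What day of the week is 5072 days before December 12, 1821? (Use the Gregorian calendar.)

Dec 12, 1821 is a Wednesday.
5072 mod 7 = 4, so 5072 days before a Wednesday is Wednesday − 4 = Saturday.

Saturday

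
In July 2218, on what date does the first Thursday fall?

July 1, 2218 is a Wednesday.
The first Thursday is therefore July 2 (1 days later).

July 2, 2218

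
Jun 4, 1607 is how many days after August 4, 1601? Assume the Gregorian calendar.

Aug 4, 1601 → Aug 4, 1602: 365 days.
Aug 4, 1602 → Aug 4, 1603: 365 days.
Aug 4, 1603 → Aug 4, 1604: 366 days (Feb 29, 1604 is in that span).
Aug 4, 1604 → Aug 4, 1605: 365 days.
Aug 4, 1605 → Aug 4, 1606: 365 days.
Aug 4, 1606 → Sep 4, 1606: 31 days (August has 31).
Sep 4, 1606 → Oct 4, 1606: 30 days (September has 30).
Oct 4, 1606 → Nov 4, 1606: 31 days (October has 31).
Nov 4, 1606 → Dec 4, 1606: 30 days (November has 30).
Dec 4, 1606 → Jan 4, 1607: 31 days (December has 31).
Jan 4, 1607 → Feb 4, 1607: 31 days (January has 31).
Feb 4, 1607 → Mar 4, 1607: 28 days (February has 28).
Mar 4, 1607 → Apr 4, 1607: 31 days (March has 31).
Apr 4, 1607 → May 4, 1607: 30 days (April has 30).
May 4, 1607 → Jun 4, 1607: 31 days.
Total: 2130 days.

2130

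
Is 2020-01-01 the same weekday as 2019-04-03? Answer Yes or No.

From Apr 3, 2019 to Jan 1, 2020 is 273 days.
273 mod 7 = 0, so they are the same weekday.
(Apr 3, 2019 is a Wednesday; Jan 1, 2020 is a Wednesday.)

Yes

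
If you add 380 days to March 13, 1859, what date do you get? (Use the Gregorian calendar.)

March 27, 1860

Mar has 31 days: +19 → Apr 1, 1859 (361 left).
Apr has 30 days: +30 → May 1, 1859 (331 left).
May has 31 days: +31 → Jun 1, 1859 (300 left).
Jun has 30 days: +30 → Jul 1, 1859 (270 left).
Jul has 31 days: +31 → Aug 1, 1859 (239 left).
Aug has 31 days: +31 → Sep 1, 1859 (208 left).
Sep has 30 days: +30 → Oct 1, 1859 (178 left).
Oct has 31 days: +31 → Nov 1, 1859 (147 left).
Nov has 30 days: +30 → Dec 1, 1859 (117 left).
Dec has 31 days: +31 → Jan 1, 1860 (86 left).
Jan has 31 days: +31 → Feb 1, 1860 (55 left).
Feb has 29 days: +29 → Mar 1, 1860 (26 left).
+26 → Mar 27, 1860.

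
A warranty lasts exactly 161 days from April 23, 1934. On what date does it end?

October 1, 1934

Apr has 30 days: +8 → May 1, 1934 (153 left).
May has 31 days: +31 → Jun 1, 1934 (122 left).
Jun has 30 days: +30 → Jul 1, 1934 (92 left).
Jul has 31 days: +31 → Aug 1, 1934 (61 left).
Aug has 31 days: +31 → Sep 1, 1934 (30 left).
Sep has 30 days: +30 → Oct 1, 1934 (0 left).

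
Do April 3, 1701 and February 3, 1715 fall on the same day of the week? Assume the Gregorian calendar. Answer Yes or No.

From Apr 3, 1701 to Feb 3, 1715 is 5054 days.
5054 mod 7 = 0, so they are the same weekday.
(Apr 3, 1701 is a Sunday; Feb 3, 1715 is a Sunday.)

Yes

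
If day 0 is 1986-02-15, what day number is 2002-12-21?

6153

Feb 15, 1986 → Feb 15, 1987: 365 days.
Feb 15, 1987 → Feb 15, 1988: 365 days.
Feb 15, 1988 → Feb 15, 1989: 366 days (Feb 29, 1988 is in that span).
Feb 15, 1989 → Feb 15, 1990: 365 days.
Feb 15, 1990 → Feb 15, 1991: 365 days.
Feb 15, 1991 → Feb 15, 1992: 365 days.
Feb 15, 1992 → Feb 15, 1993: 366 days (Feb 29, 1992 is in that span).
Feb 15, 1993 → Feb 15, 1994: 365 days.
Feb 15, 1994 → Feb 15, 1995: 365 days.
Feb 15, 1995 → Feb 15, 1996: 365 days.
Feb 15, 1996 → Feb 15, 1997: 366 days (Feb 29, 1996 is in that span).
Feb 15, 1997 → Feb 15, 1998: 365 days.
Feb 15, 1998 → Feb 15, 1999: 365 days.
Feb 15, 1999 → Feb 15, 2000: 365 days.
Feb 15, 2000 → Feb 15, 2001: 366 days (Feb 29, 2000 is in that span).
Feb 15, 2001 → Feb 15, 2002: 365 days.
Feb 15, 2002 → Mar 15, 2002: 28 days (February has 28).
Mar 15, 2002 → Apr 15, 2002: 31 days (March has 31).
Apr 15, 2002 → May 15, 2002: 30 days (April has 30).
May 15, 2002 → Jun 15, 2002: 31 days (May has 31).
Jun 15, 2002 → Jul 15, 2002: 30 days (June has 30).
Jul 15, 2002 → Aug 15, 2002: 31 days (July has 31).
Aug 15, 2002 → Sep 15, 2002: 31 days (August has 31).
Sep 15, 2002 → Oct 15, 2002: 30 days (September has 30).
Oct 15, 2002 → Nov 15, 2002: 31 days (October has 31).
Nov 15, 2002 → Dec 15, 2002: 30 days (November has 30).
Dec 15, 2002 → Dec 21, 2002: 6 days.
Total: 6153 days.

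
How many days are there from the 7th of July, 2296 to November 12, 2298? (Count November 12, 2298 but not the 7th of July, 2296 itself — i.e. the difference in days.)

858

Jul 7, 2296 → Jul 7, 2297: 365 days.
Jul 7, 2297 → Jul 7, 2298: 365 days.
Jul 7, 2298 → Aug 7, 2298: 31 days (July has 31).
Aug 7, 2298 → Sep 7, 2298: 31 days (August has 31).
Sep 7, 2298 → Oct 7, 2298: 30 days (September has 30).
Oct 7, 2298 → Nov 7, 2298: 31 days (October has 31).
Nov 7, 2298 → Nov 12, 2298: 5 days.
Total: 858 days.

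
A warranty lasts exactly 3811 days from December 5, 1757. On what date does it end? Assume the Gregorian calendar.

May 12, 1768

+365 (one year) → Dec 5, 1758 (3446 left).
+365 (one year) → Dec 5, 1759 (3081 left).
+366 (one year; includes Feb 29, 1760) → Dec 5, 1760 (2715 left).
+365 (one year) → Dec 5, 1761 (2350 left).
+365 (one year) → Dec 5, 1762 (1985 left).
+365 (one year) → Dec 5, 1763 (1620 left).
+366 (one year; includes Feb 29, 1764) → Dec 5, 1764 (1254 left).
+365 (one year) → Dec 5, 1765 (889 left).
+365 (one year) → Dec 5, 1766 (524 left).
+365 (one year) → Dec 5, 1767 (159 left).
Dec has 31 days: +27 → Jan 1, 1768 (132 left).
Jan has 31 days: +31 → Feb 1, 1768 (101 left).
Feb has 29 days: +29 → Mar 1, 1768 (72 left).
Mar has 31 days: +31 → Apr 1, 1768 (41 left).
Apr has 30 days: +30 → May 1, 1768 (11 left).
+11 → May 12, 1768.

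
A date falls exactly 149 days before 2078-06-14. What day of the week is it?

Sunday

First find the weekday of Jun 14, 2078. Doomsday rule: the anchor day for the 2000s is Tuesday. For year 78: 78÷12 = 6 r 6, and 6÷4 = 1, so 6+6+1 = 13.
Tuesday + 13 ≡ Monday — that's 2078's doomsday.
In June the doomsday date is Jun 6.
Jun 14 is 8 days after Jun 6; 8 mod 7 = 1, so Monday + 1 = Tuesday.
149 mod 7 = 2, so 149 days before a Tuesday is Tuesday − 2 = Sunday.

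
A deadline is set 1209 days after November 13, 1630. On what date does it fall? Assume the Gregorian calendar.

+365 (one year) → Nov 13, 1631 (844 left).
+366 (one year; includes Feb 29, 1632) → Nov 13, 1632 (478 left).
+365 (one year) → Nov 13, 1633 (113 left).
Nov has 30 days: +18 → Dec 1, 1633 (95 left).
Dec has 31 days: +31 → Jan 1, 1634 (64 left).
Jan has 31 days: +31 → Feb 1, 1634 (33 left).
Feb has 28 days: +28 → Mar 1, 1634 (5 left).
+5 → Mar 6, 1634.

March 6, 1634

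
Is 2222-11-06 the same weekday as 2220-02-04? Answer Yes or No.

No

From Feb 4, 2220 to Nov 6, 2222 is 1006 days.
1006 mod 7 = 5, so they are different weekdays.
(Feb 4, 2220 is a Friday; Nov 6, 2222 is a Wednesday.)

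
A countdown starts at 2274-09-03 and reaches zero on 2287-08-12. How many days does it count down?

Sep 3, 2274 → Sep 3, 2275: 365 days.
Sep 3, 2275 → Sep 3, 2276: 366 days (Feb 29, 2276 is in that span).
Sep 3, 2276 → Sep 3, 2277: 365 days.
Sep 3, 2277 → Sep 3, 2278: 365 days.
Sep 3, 2278 → Sep 3, 2279: 365 days.
Sep 3, 2279 → Sep 3, 2280: 366 days (Feb 29, 2280 is in that span).
Sep 3, 2280 → Sep 3, 2281: 365 days.
Sep 3, 2281 → Sep 3, 2282: 365 days.
Sep 3, 2282 → Sep 3, 2283: 365 days.
Sep 3, 2283 → Sep 3, 2284: 366 days (Feb 29, 2284 is in that span).
Sep 3, 2284 → Sep 3, 2285: 365 days.
Sep 3, 2285 → Sep 3, 2286: 365 days.
Sep 3, 2286 → Oct 3, 2286: 30 days (September has 30).
Oct 3, 2286 → Nov 3, 2286: 31 days (October has 31).
Nov 3, 2286 → Dec 3, 2286: 30 days (November has 30).
Dec 3, 2286 → Jan 3, 2287: 31 days (December has 31).
Jan 3, 2287 → Feb 3, 2287: 31 days (January has 31).
Feb 3, 2287 → Mar 3, 2287: 28 days (February has 28).
Mar 3, 2287 → Apr 3, 2287: 31 days (March has 31).
Apr 3, 2287 → May 3, 2287: 30 days (April has 30).
May 3, 2287 → Jun 3, 2287: 31 days (May has 31).
Jun 3, 2287 → Jul 3, 2287: 30 days (June has 30).
Jul 3, 2287 → Aug 3, 2287: 31 days (July has 31).
Aug 3, 2287 → Aug 12, 2287: 9 days.
Total: 4726 days.

4726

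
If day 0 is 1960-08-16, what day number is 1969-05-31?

3210

Aug 16, 1960 → Aug 16, 1961: 365 days.
Aug 16, 1961 → Aug 16, 1962: 365 days.
Aug 16, 1962 → Aug 16, 1963: 365 days.
Aug 16, 1963 → Aug 16, 1964: 366 days (Feb 29, 1964 is in that span).
Aug 16, 1964 → Aug 16, 1965: 365 days.
Aug 16, 1965 → Aug 16, 1966: 365 days.
Aug 16, 1966 → Aug 16, 1967: 365 days.
Aug 16, 1967 → Aug 16, 1968: 366 days (Feb 29, 1968 is in that span).
Aug 16, 1968 → Sep 16, 1968: 31 days (August has 31).
Sep 16, 1968 → Oct 16, 1968: 30 days (September has 30).
Oct 16, 1968 → Nov 16, 1968: 31 days (October has 31).
Nov 16, 1968 → Dec 16, 1968: 30 days (November has 30).
Dec 16, 1968 → Jan 16, 1969: 31 days (December has 31).
Jan 16, 1969 → Feb 16, 1969: 31 days (January has 31).
Feb 16, 1969 → Mar 16, 1969: 28 days (February has 28).
Mar 16, 1969 → Apr 16, 1969: 31 days (March has 31).
Apr 16, 1969 → May 16, 1969: 30 days (April has 30).
May 16, 1969 → May 31, 1969: 15 days.
Total: 3210 days.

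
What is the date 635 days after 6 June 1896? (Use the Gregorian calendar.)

+365 (one year) → Jun 6, 1897 (270 left).
Jun has 30 days: +25 → Jul 1, 1897 (245 left).
Jul has 31 days: +31 → Aug 1, 1897 (214 left).
Aug has 31 days: +31 → Sep 1, 1897 (183 left).
Sep has 30 days: +30 → Oct 1, 1897 (153 left).
Oct has 31 days: +31 → Nov 1, 1897 (122 left).
Nov has 30 days: +30 → Dec 1, 1897 (92 left).
Dec has 31 days: +31 → Jan 1, 1898 (61 left).
Jan has 31 days: +31 → Feb 1, 1898 (30 left).
Feb has 28 days: +28 → Mar 1, 1898 (2 left).
+2 → Mar 3, 1898.

March 3, 1898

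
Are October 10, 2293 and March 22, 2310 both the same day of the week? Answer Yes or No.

Yes

From Oct 10, 2293 to Mar 22, 2310 is 6006 days.
6006 mod 7 = 0, so they are the same weekday.
(Oct 10, 2293 is a Tuesday; Mar 22, 2310 is a Tuesday.)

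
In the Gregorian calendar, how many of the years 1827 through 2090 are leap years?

65

Multiples of 4 in [1827,2090]: 66.
Of those, multiples of 100: 2 (not leap unless ÷400).
Multiples of 400: 1.
Leap years = 66 − 2 + 1 = 65.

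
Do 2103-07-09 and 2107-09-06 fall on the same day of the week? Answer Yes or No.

No

From Jul 9, 2103 to Sep 6, 2107 is 1520 days.
1520 mod 7 = 1, so they are different weekdays.
(Jul 9, 2103 is a Monday; Sep 6, 2107 is a Tuesday.)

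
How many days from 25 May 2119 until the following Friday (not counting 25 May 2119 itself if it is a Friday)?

May 25, 2119 is a Thursday.
From Thursday to the next Friday is 1 day.

1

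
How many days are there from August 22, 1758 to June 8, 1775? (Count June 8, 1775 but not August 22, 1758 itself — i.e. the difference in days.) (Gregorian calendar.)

Aug 22, 1758 → Aug 22, 1759: 365 days.
Aug 22, 1759 → Aug 22, 1760: 366 days (Feb 29, 1760 is in that span).
Aug 22, 1760 → Aug 22, 1761: 365 days.
Aug 22, 1761 → Aug 22, 1762: 365 days.
Aug 22, 1762 → Aug 22, 1763: 365 days.
Aug 22, 1763 → Aug 22, 1764: 366 days (Feb 29, 1764 is in that span).
Aug 22, 1764 → Aug 22, 1765: 365 days.
Aug 22, 1765 → Aug 22, 1766: 365 days.
Aug 22, 1766 → Aug 22, 1767: 365 days.
Aug 22, 1767 → Aug 22, 1768: 366 days (Feb 29, 1768 is in that span).
Aug 22, 1768 → Aug 22, 1769: 365 days.
Aug 22, 1769 → Aug 22, 1770: 365 days.
Aug 22, 1770 → Aug 22, 1771: 365 days.
Aug 22, 1771 → Aug 22, 1772: 366 days (Feb 29, 1772 is in that span).
Aug 22, 1772 → Aug 22, 1773: 365 days.
Aug 22, 1773 → Aug 22, 1774: 365 days.
Aug 22, 1774 → Sep 22, 1774: 31 days (August has 31).
Sep 22, 1774 → Oct 22, 1774: 30 days (September has 30).
Oct 22, 1774 → Nov 22, 1774: 31 days (October has 31).
Nov 22, 1774 → Dec 22, 1774: 30 days (November has 30).
Dec 22, 1774 → Jan 22, 1775: 31 days (December has 31).
Jan 22, 1775 → Feb 22, 1775: 31 days (January has 31).
Feb 22, 1775 → Mar 22, 1775: 28 days (February has 28).
Mar 22, 1775 → Apr 22, 1775: 31 days (March has 31).
Apr 22, 1775 → May 22, 1775: 30 days (April has 30).
May 22, 1775 → Jun 8, 1775: 17 days.
Total: 6134 days.

6134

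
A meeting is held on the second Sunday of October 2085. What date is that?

October 14, 2085

October 1, 2085 is a Monday.
The first Sunday is therefore October 7 (6 days later).
The second Sunday is 7 + 1×7 = October 14.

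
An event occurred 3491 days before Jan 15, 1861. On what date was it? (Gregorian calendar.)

June 26, 1851

−366 (one year; includes Feb 29, 1860) → Jan 15, 1860 (3125 left).
−365 (one year) → Jan 15, 1859 (2760 left).
−365 (one year) → Jan 15, 1858 (2395 left).
−365 (one year) → Jan 15, 1857 (2030 left).
−366 (one year; includes Feb 29, 1856) → Jan 15, 1856 (1664 left).
−365 (one year) → Jan 15, 1855 (1299 left).
−365 (one year) → Jan 15, 1854 (934 left).
−365 (one year) → Jan 15, 1853 (569 left).
−366 (one year; includes Feb 29, 1852) → Jan 15, 1852 (203 left).
−15 → Dec 31, 1851 (end of Dec, 31 days; 188 left).
−31 → Nov 30, 1851 (end of Nov, 30 days; 157 left).
−30 → Oct 31, 1851 (end of Oct, 31 days; 127 left).
−31 → Sep 30, 1851 (end of Sep, 30 days; 96 left).
−30 → Aug 31, 1851 (end of Aug, 31 days; 66 left).
−31 → Jul 31, 1851 (end of Jul, 31 days; 35 left).
−31 → Jun 30, 1851 (end of Jun, 30 days; 4 left).
−4 → Jun 26, 1851.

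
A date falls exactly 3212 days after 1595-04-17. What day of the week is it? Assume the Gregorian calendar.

First find the weekday of Apr 17, 1595. Doomsday rule: the anchor day for the 1500s is Wednesday. For year 95: 95÷12 = 7 r 11, and 11÷4 = 2, so 7+11+2 = 20.
Wednesday + 20 ≡ Tuesday — that's 1595's doomsday.
In April the doomsday date is Apr 4.
Apr 17 is 13 days after Apr 4; 13 mod 7 = 6, so Tuesday + 6 = Monday.
3212 mod 7 = 6, so 3212 days after a Monday is Monday + 6 = Sunday.

Sunday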